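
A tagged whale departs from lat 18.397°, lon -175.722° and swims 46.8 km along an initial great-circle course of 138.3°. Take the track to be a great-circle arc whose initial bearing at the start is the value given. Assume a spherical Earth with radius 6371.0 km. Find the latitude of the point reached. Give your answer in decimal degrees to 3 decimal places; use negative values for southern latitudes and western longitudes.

latitude 18.083°

Central angle δ = d/R = 0.007346 rad.
Converting: φ₁ = 0.321088 rad, θ = 2.413790 rad.
Destination latitude: φ₂ = arcsin( sin φ₁ cos δ + cos φ₁ sin δ cos θ ) = arcsin(0.310387) = 18.083°.
Δλ = atan2( sin θ sin δ cos φ₁ , cos δ − sin φ₁ sin φ₂ ) = atan2(0.004637, 0.902015) = 0.005141 rad = 0.295°.
Hence λ₂ = -175.722° + 0.295° = -175.427°.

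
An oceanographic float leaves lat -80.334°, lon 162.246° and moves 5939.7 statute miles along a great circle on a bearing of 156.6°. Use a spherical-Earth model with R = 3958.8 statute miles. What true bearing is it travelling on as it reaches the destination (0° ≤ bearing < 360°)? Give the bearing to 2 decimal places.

Angular distance δ = d/R = 5939.7 / 3958.8 = 1.500379 rad.
Converting: φ₁ = -1.402093 rad, θ = 2.733186 rad.
Applying the spherical law of cosines for sides, sin φ₂ = sin φ₁ cos δ + cos φ₁ sin δ cos θ = -0.223074, so φ₂ = -12.890°.
For the longitude increment, Δλ = atan2( sin θ sin δ cos φ₁, cos δ − sin φ₁ sin φ₂ ) = atan2(0.066518, -0.149547) = 156.021°.
λ₂ = 162.246° + 156.021° = 318.267°, normalized to (−180°, 180°] → -41.733°.
The forward bearing on arrival equals the back-azimuth from the destination plus 180°.
Back-azimuth from P₂ (-12.89°, -41.73°) to P₁ (-80.33°, 162.25°), with Δλ' = λ₁ − λ₂ = 203.98°: atan2( sin Δλ' cos φ₁ , cos φ₂ sin φ₁ − sin φ₂ cos φ₁ cos Δλ' ) = 183.92°.
Final bearing = (183.92° + 180°) mod 360° = 3.92°.

final bearing 3.92°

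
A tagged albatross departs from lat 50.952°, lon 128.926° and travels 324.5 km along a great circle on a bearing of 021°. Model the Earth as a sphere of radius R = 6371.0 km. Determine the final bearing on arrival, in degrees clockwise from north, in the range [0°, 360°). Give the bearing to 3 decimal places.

δ = 324.5/6371 = 0.050934 rad (2.9183°).
Start latitude φ₁ = 0.889280 rad; initial bearing θ = 0.366519 rad.
sin φ₂ = sin φ₁ cos δ + cos φ₁ sin δ cos θ = (0.776618)(0.998703) + (0.629971)(0.050912)(0.933580) = 0.805554
φ₂ = asin(0.805554) = 0.936610 rad = 53.664°.
For the longitude increment, Δλ = atan2( sin θ sin δ cos φ₁, cos δ − sin φ₁ sin φ₂ ) = atan2(0.011494, 0.373095) = 1.765°.
λ₂ = λ₁ + Δλ = 130.691°.
The forward bearing on arrival equals the back-azimuth from the destination plus 180°.
Back-azimuth from P₂ (53.664°, 130.691°) to P₁ (50.952°, 128.926°), with Δλ' = λ₁ − λ₂ = -1.765°: atan2( sin Δλ' cos φ₁ , cos φ₂ sin φ₁ − sin φ₂ cos φ₁ cos Δλ' ) = 202.397°.
Final bearing = (202.397° + 180°) mod 360° = 22.397°.

final bearing 22.397°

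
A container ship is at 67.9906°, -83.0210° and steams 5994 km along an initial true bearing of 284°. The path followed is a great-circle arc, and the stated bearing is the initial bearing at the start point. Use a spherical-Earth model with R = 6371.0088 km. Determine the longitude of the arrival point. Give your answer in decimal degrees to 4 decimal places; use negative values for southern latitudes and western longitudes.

longitude -170.1339°

Angular distance δ = d/R = 5994 / 6371.0088 = 0.940824 rad.
With φ₁ = 67.9906° = 1.186660 rad and θ = 284° = 4.956735 rad:
sin φ₂ = sin φ₁ cos δ + cos φ₁ sin δ cos θ = (0.927122)(0.589122) + (0.374759)(0.808044)(0.241922) = 0.619447
φ₂ = asin(0.619447) = 0.668039 rad = 38.2758°.
Δλ = atan2( sin θ sin δ cos φ₁ , cos δ − sin φ₁ sin φ₂ ) = atan2(-0.293826, 0.014819) = -1.520406 rad = -87.1129°.
Hence λ₂ = -83.0210° + -87.1129° = -170.1339°.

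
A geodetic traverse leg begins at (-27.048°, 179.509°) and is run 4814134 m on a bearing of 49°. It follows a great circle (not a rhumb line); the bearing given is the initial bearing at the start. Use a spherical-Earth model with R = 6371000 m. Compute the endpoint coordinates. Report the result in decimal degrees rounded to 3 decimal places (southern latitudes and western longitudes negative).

The arc subtends δ = 4814134/6371000 = 0.755632 rad at the centre.
With φ₁ = -27.048° = -0.472077 rad and θ = 49° = 0.855211 rad:
sin φ₂ = sin φ₁ cos δ + cos φ₁ sin δ cos θ = (-0.454737)(0.727838) + (0.890626)(0.685749)(0.656059) = 0.069711
φ₂ = asin(0.069711) = 0.069767 rad = 3.997°.
For the longitude increment, Δλ = atan2( sin θ sin δ cos φ₁, cos δ − sin φ₁ sin φ₂ ) = atan2(0.460936, 0.759538) = 31.252°.
λ₂ = 179.509° + 31.252° = 210.761°, normalized to (−180°, 180°] → -149.239°.

latitude 3.997°, longitude -149.239°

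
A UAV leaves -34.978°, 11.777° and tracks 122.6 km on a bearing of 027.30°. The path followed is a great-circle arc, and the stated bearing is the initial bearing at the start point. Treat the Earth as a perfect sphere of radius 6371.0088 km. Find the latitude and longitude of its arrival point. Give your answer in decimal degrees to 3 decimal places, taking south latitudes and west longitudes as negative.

Central angle δ = d/R = 0.019243 rad.
Converting: φ₁ = -0.610481 rad, θ = 0.476475 rad.
sin φ₂ = sin φ₁ cos δ + cos φ₁ sin δ cos θ = (-0.573262)(0.999815) + (0.819372)(0.019242)(0.888617) = -0.559145
φ₂ = asin(-0.559145) = -0.593355 rad = -33.997°.
Then Δλ = atan2(0.007231, 0.679278) = 0.010645 rad, from sin θ sin δ cos φ₁ over cos δ − sin φ₁ sin φ₂.
Hence λ₂ = 11.777° + 0.610° = 12.387°.

latitude -33.997°, longitude 12.387°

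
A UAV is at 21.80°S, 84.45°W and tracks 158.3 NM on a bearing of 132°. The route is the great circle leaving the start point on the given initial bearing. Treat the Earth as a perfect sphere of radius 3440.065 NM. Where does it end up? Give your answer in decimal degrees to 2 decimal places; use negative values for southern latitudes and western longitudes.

δ = 158.3/3440.065 = 0.046017 rad (2.6366°).
Start latitude φ₁ = -0.380482 rad; initial bearing θ = 2.303835 rad.
Destination latitude: φ₂ = arcsin( sin φ₁ cos δ + cos φ₁ sin δ cos θ ) = arcsin(-0.399554) = -23.55°.
Δλ = atan2( sin θ sin δ cos φ₁ , cos δ − sin φ₁ sin φ₂ ) = atan2(0.031740, 0.850560) = 0.037300 rad = 2.14°.
Hence λ₂ = -84.45° + 2.14° = -82.31°.

latitude -23.55°, longitude -82.31°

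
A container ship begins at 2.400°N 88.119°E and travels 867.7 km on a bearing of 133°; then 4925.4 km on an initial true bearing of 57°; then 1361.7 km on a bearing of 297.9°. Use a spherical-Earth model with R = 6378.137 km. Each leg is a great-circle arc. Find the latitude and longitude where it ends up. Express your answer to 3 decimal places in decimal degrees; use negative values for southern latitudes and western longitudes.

latitude 25.365°, longitude 120.393°

Apply the spherical direct solution leg by leg, carrying full precision between legs.
Leg 1: from (2.400°, 88.119°), δ = 867.7/6378.137 = 0.136043 rad, θ = 133° → φ = -2.919°, λ = 93.819°.
Leg 2: from (-2.919°, 93.819°), δ = 4925.4/6378.137 = 0.772232 rad, θ = 57° → φ = 20.062°, λ = 132.352°.
Leg 3: from (20.062°, 132.352°), δ = 1361.7/6378.137 = 0.213495 rad, θ = 297.9° → φ = 25.365°, λ = 120.393°.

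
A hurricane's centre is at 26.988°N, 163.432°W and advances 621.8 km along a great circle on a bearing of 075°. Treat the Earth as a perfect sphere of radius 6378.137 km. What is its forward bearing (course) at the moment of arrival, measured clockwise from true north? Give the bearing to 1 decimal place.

final bearing 77.8°

The arc subtends δ = 621.8/6378.137 = 0.097489 rad at the centre.
With φ₁ = 26.988° = 0.471029 rad and θ = 75° = 1.308997 rad:
Destination latitude: φ₂ = arcsin( sin φ₁ cos δ + cos φ₁ sin δ cos θ ) = arcsin(0.474098) = 28.301°.
Δλ = atan2( sin θ sin δ cos φ₁ , cos δ − sin φ₁ sin φ₂ ) = atan2(0.083780, 0.780104) = 0.106986 rad = 6.130°.
λ₂ = λ₁ + Δλ = -157.302°.
The forward bearing on arrival equals the back-azimuth from the destination plus 180°.
Back-azimuth from P₂ (28.3°, -157.3°) to P₁ (27.0°, -163.4°), with Δλ' = λ₁ − λ₂ = -6.1°: atan2( sin Δλ' cos φ₁ , cos φ₂ sin φ₁ − sin φ₂ cos φ₁ cos Δλ' ) = 257.8°.
Final bearing = (257.8° + 180°) mod 360° = 77.8°.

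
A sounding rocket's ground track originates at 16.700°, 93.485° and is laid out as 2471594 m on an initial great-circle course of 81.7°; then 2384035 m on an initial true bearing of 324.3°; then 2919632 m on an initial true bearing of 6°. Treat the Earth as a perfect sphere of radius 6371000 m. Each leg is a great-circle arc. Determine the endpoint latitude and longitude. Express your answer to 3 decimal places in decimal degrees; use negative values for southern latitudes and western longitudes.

latitude 61.308°, longitude 107.121°

Apply the spherical direct solution leg by leg, carrying full precision between legs.
Leg 1: from (16.700°, 93.485°), δ = 2471594/6371000 = 0.387944 rad, θ = 81.7° → φ = 18.561°, λ = 116.742°.
Leg 2: from (18.561°, 116.742°), δ = 2384035/6371000 = 0.374201 rad, θ = 324.3° → φ = 35.288°, λ = 101.594°.
Leg 3: from (35.288°, 101.594°), δ = 2919632/6371000 = 0.458269 rad, θ = 6° → φ = 61.308°, λ = 107.121°.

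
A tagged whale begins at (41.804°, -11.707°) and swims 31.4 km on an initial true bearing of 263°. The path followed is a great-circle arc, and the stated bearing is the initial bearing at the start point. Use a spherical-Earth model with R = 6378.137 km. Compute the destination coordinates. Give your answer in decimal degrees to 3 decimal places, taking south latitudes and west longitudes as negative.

Central angle δ = d/R = 0.004923 rad.
Start latitude φ₁ = 0.729617 rad; initial bearing θ = 4.590216 rad.
Applying the spherical law of cosines for sides, sin φ₂ = sin φ₁ cos δ + cos φ₁ sin δ cos θ = 0.666129, so φ₂ = 41.769°.
Then Δλ = atan2(-0.003642, 0.555956) = -0.006552 rad, from sin θ sin δ cos φ₁ over cos δ − sin φ₁ sin φ₂.
λ₂ = λ₁ + Δλ = -12.082°.

latitude 41.769°, longitude -12.082°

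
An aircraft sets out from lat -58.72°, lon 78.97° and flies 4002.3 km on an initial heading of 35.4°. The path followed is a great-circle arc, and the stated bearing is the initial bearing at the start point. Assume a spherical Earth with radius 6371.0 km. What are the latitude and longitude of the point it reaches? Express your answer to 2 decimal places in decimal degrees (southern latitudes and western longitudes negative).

latitude -26.28°, longitude 101.28°

Central angle δ = d/R = 0.628206 rad.
Start latitude φ₁ = -1.024857 rad; initial bearing θ = 0.617847 rad.
Applying the spherical law of cosines for sides, sin φ₂ = sin φ₁ cos δ + cos φ₁ sin δ cos θ = -0.442744, so φ₂ = -26.28°.
For the longitude increment, Δλ = atan2( sin θ sin δ cos φ₁, cos δ − sin φ₁ sin φ₂ ) = atan2(0.176764, 0.430696) = 22.31°.
λ₂ = 78.97° + 22.31° = 101.28°.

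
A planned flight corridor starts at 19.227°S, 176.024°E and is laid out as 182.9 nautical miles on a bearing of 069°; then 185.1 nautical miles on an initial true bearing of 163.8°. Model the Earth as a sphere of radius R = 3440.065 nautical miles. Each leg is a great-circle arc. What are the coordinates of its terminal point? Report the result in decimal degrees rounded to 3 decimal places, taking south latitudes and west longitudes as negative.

Apply the spherical direct solution leg by leg, carrying full precision between legs.
Leg 1: from (-19.227°, 176.024°), δ = 182.9/3440.065 = 0.053168 rad, θ = 69° → φ = -18.111°, λ = 179.016°.
Leg 2: from (-18.111°, 179.016°), δ = 185.1/3440.065 = 0.053807 rad, θ = 163.8° → φ = -21.070°, λ = 179.937°.

latitude -21.070°, longitude 179.937°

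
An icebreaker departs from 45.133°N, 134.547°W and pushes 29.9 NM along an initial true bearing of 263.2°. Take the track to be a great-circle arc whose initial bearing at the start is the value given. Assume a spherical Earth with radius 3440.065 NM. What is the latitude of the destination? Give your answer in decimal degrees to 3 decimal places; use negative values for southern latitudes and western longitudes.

latitude 45.072°

Central angle δ = d/R = 0.008692 rad.
With φ₁ = 45.133° = 0.787719 rad and θ = 263.2° = 4.593707 rad:
Applying the spherical law of cosines for sides, sin φ₂ = sin φ₁ cos δ + cos φ₁ sin δ cos θ = 0.707993, so φ₂ = 45.072°.
For the longitude increment, Δλ = atan2( sin θ sin δ cos φ₁, cos δ − sin φ₁ sin φ₂ ) = atan2(-0.006088, 0.498174) = -0.700°.
Hence λ₂ = -134.547° + -0.700° = -135.247°.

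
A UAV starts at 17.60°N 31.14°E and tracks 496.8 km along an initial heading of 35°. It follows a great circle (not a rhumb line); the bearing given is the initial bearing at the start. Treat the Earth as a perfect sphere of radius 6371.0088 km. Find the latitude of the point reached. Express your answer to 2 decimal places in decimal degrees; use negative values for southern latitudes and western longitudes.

Angular distance δ = d/R = 496.8 / 6371.0088 = 0.077978 rad.
Start latitude φ₁ = 0.307178 rad; initial bearing θ = 0.610865 rad.
Destination latitude: φ₂ = arcsin( sin φ₁ cos δ + cos φ₁ sin δ cos θ ) = arcsin(0.362275) = 21.24°.
Δλ = atan2( sin θ sin δ cos φ₁ , cos δ − sin φ₁ sin φ₂ ) = atan2(0.042590, 0.887420) = 0.047956 rad = 2.75°.
λ₂ = λ₁ + Δλ = 33.89°.

latitude 21.24°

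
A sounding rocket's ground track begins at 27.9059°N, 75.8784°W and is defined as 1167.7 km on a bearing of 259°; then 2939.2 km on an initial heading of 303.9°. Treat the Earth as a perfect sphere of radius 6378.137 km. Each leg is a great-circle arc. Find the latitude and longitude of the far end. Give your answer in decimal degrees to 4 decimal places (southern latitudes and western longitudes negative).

Apply the spherical direct solution leg by leg, carrying full precision between legs.
Leg 1: from (27.9059°, -75.8784°), δ = 1167.7/6378.137 = 0.183079 rad, θ = 259° → φ = 25.4359°, λ = -87.2923°.
Leg 2: from (25.4359°, -87.2923°), δ = 2939.2/6378.137 = 0.460824 rad, θ = 303.9° → φ = 37.4940°, λ = -115.0153°.

latitude 37.4940°, longitude -115.0153°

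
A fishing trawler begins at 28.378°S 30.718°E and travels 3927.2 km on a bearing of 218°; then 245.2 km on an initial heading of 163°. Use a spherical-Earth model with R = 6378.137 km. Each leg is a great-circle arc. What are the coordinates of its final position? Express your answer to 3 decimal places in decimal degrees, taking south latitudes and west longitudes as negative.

latitude -54.140°, longitude -3.497°

Apply the spherical direct solution leg by leg, carrying full precision between legs.
Leg 1: from (-28.378°, 30.718°), δ = 3927.2/6378.137 = 0.615728 rad, θ = 218° → φ = -52.039°, λ = -4.596°.
Leg 2: from (-52.039°, -4.596°), δ = 245.2/6378.137 = 0.038444 rad, θ = 163° → φ = -54.140°, λ = -3.497°.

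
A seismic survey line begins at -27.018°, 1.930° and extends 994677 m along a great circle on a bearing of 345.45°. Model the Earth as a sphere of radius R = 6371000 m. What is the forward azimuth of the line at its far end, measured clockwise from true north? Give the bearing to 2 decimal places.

final bearing 346.36°

Angular distance δ = d/R = 994677 / 6371000 = 0.156126 rad.
With φ₁ = -27.018° = -0.471553 rad and θ = 345.45° = 6.029240 rad:
Applying the spherical law of cosines for sides, sin φ₂ = sin φ₁ cos δ + cos φ₁ sin δ cos θ = -0.314665, so φ₂ = -18.341°.
For the longitude increment, Δλ = atan2( sin θ sin δ cos φ₁, cos δ − sin φ₁ sin φ₂ ) = atan2(-0.034800, 0.844894) = -2.359°.
λ₂ = λ₁ + Δλ = -0.429°.
The forward bearing on arrival equals the back-azimuth from the destination plus 180°.
Back-azimuth from P₂ (-18.34°, -0.43°) to P₁ (-27.02°, 1.93°), with Δλ' = λ₁ − λ₂ = 2.36°: atan2( sin Δλ' cos φ₁ , cos φ₂ sin φ₁ − sin φ₂ cos φ₁ cos Δλ' ) = 166.36°.
Final bearing = (166.36° + 180°) mod 360° = 346.36°.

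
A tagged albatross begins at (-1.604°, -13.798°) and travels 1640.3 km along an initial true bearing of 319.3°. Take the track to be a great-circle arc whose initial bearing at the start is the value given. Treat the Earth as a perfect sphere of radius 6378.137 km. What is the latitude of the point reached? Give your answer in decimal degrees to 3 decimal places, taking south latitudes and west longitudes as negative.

Central angle δ = d/R = 0.257175 rad.
With φ₁ = -1.604° = -0.027995 rad and θ = 319.3° = 5.572836 rad:
Applying the spherical law of cosines for sides, sin φ₂ = sin φ₁ cos δ + cos φ₁ sin δ cos θ = 0.165685, so φ₂ = 9.537°.
For the longitude increment, Δλ = atan2( sin θ sin δ cos φ₁, cos δ − sin φ₁ sin φ₂ ) = atan2(-0.165796, 0.971750) = -9.682°.
Hence λ₂ = -13.798° + -9.682° = -23.480°.

latitude 9.537°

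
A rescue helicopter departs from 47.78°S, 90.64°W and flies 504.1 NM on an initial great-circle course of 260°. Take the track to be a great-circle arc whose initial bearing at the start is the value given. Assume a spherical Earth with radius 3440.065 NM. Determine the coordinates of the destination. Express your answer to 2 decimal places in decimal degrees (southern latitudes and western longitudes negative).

The arc subtends δ = 504.1/3440.065 = 0.146538 rad at the centre.
With φ₁ = -47.78° = -0.833918 rad and θ = 260° = 4.537856 rad:
Applying the spherical law of cosines for sides, sin φ₂ = sin φ₁ cos δ + cos φ₁ sin δ cos θ = -0.749671, so φ₂ = -48.56°.
For the longitude increment, Δλ = atan2( sin θ sin δ cos φ₁, cos δ − sin φ₁ sin φ₂ ) = atan2(-0.096628, 0.434099) = -12.55°.
λ₂ = λ₁ + Δλ = -103.19°.

latitude -48.56°, longitude -103.19°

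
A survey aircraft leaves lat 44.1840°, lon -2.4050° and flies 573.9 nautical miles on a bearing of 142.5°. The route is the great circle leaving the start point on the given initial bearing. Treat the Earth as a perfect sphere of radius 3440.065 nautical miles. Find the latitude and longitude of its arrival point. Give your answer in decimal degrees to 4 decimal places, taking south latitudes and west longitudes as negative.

latitude 36.3571°, longitude 4.8059°

Central angle δ = d/R = 0.166828 rad.
Start latitude φ₁ = 0.771156 rad; initial bearing θ = 2.487094 rad.
Applying the spherical law of cosines for sides, sin φ₂ = sin φ₁ cos δ + cos φ₁ sin δ cos θ = 0.592817, so φ₂ = 36.3571°.
For the longitude increment, Δλ = atan2( sin θ sin δ cos φ₁, cos δ − sin φ₁ sin φ₂ ) = atan2(0.072491, 0.572944) = 7.2109°.
Hence λ₂ = -2.4050° + 7.2109° = 4.8059°.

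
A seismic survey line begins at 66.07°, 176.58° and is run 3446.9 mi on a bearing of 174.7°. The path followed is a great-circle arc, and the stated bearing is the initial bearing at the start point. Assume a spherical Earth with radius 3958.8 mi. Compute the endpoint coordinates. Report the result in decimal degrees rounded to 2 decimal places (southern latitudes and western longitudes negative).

Central angle δ = d/R = 0.870693 rad.
With φ₁ = 66.07° = 1.153139 rad and θ = 174.7° = 3.049090 rad:
Destination latitude: φ₂ = arcsin( sin φ₁ cos δ + cos φ₁ sin δ cos θ ) = arcsin(0.280032) = 16.26°.
Δλ = atan2( sin θ sin δ cos φ₁ , cos δ − sin φ₁ sin φ₂ ) = atan2(0.028654, 0.388336) = 0.073654 rad = 4.22°.
λ₂ = 176.58° + 4.22° = 180.80°, normalized to (−180°, 180°] → -179.20°.

latitude 16.26°, longitude -179.20°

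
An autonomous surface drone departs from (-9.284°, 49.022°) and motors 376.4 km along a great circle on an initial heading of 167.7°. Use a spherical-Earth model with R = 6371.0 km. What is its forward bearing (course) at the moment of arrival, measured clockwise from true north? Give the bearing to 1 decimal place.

Central angle δ = d/R = 0.059080 rad.
Start latitude φ₁ = -0.162036 rad; initial bearing θ = 2.926917 rad.
sin φ₂ = sin φ₁ cos δ + cos φ₁ sin δ cos θ = (-0.161328)(0.998255) + (0.986901)(0.059046)(-0.977046) = -0.217982
φ₂ = asin(-0.217982) = -0.219746 rad = -12.591°.
Δλ = atan2( sin θ sin δ cos φ₁ , cos δ − sin φ₁ sin φ₂ ) = atan2(0.012414, 0.963089) = 0.012889 rad = 0.738°.
λ₂ = 49.022° + 0.738° = 49.760°.
The forward bearing on arrival equals the back-azimuth from the destination plus 180°.
Back-azimuth from P₂ (-12.6°, 49.8°) to P₁ (-9.3°, 49.0°), with Δλ' = λ₁ − λ₂ = -0.7°: atan2( sin Δλ' cos φ₁ , cos φ₂ sin φ₁ − sin φ₂ cos φ₁ cos Δλ' ) = 347.6°.
Final bearing = (347.6° + 180°) mod 360° = 167.6°.

final bearing 167.6°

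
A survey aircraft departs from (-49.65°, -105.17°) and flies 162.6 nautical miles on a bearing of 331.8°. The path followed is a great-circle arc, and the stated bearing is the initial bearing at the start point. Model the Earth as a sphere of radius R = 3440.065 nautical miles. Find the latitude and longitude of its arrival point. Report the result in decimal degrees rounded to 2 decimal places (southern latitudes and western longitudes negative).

latitude -47.25°, longitude -107.05°

Central angle δ = d/R = 0.047267 rad.
With φ₁ = -49.65° = -0.866556 rad and θ = 331.8° = 5.791002 rad:
Destination latitude: φ₂ = arcsin( sin φ₁ cos δ + cos φ₁ sin δ cos θ ) = arcsin(-0.734292) = -47.25°.
Δλ = atan2( sin θ sin δ cos φ₁ , cos δ − sin φ₁ sin φ₂ ) = atan2(-0.014456, 0.439277) = -0.032897 rad = -1.88°.
Hence λ₂ = -105.17° + -1.88° = -107.05°.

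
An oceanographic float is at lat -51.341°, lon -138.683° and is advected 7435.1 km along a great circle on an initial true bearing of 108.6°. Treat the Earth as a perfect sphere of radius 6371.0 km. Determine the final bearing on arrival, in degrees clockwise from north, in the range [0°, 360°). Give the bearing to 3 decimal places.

Central angle δ = d/R = 1.167022 rad.
Converting: φ₁ = -0.896069 rad, θ = 1.895428 rad.
Destination latitude: φ₂ = arcsin( sin φ₁ cos δ + cos φ₁ sin δ cos θ ) = arcsin(-0.490026) = -29.342°.
For the longitude increment, Δλ = atan2( sin θ sin δ cos φ₁, cos δ − sin φ₁ sin φ₂ ) = atan2(0.544446, 0.010241) = 88.922°.
λ₂ = λ₁ + Δλ = -49.761°.
The forward bearing on arrival equals the back-azimuth from the destination plus 180°.
Back-azimuth from P₂ (-29.342°, -49.761°) to P₁ (-51.341°, -138.683°), with Δλ' = λ₁ − λ₂ = -88.922°: atan2( sin Δλ' cos φ₁ , cos φ₂ sin φ₁ − sin φ₂ cos φ₁ cos Δλ' ) = 222.780°.
Final bearing = (222.780° + 180°) mod 360° = 42.780°.

final bearing 42.780°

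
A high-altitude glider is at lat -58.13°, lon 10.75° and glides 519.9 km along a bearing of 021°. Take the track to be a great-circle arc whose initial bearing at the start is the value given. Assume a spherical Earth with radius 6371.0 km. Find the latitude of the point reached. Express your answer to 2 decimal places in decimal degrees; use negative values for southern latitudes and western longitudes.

δ = 519.9/6371 = 0.081604 rad (4.6756°).
With φ₁ = -58.13° = -1.014560 rad and θ = 21° = 0.366519 rad:
sin φ₂ = sin φ₁ cos δ + cos φ₁ sin δ cos θ = (-0.849248)(0.996672) + (0.527994)(0.081514)(0.933580) = -0.806242
φ₂ = asin(-0.806242) = -0.937772 rad = -53.73°.
Δλ = atan2( sin θ sin δ cos φ₁ , cos δ − sin φ₁ sin φ₂ ) = atan2(0.015424, 0.311973) = 0.049399 rad = 2.83°.
Hence λ₂ = 10.75° + 2.83° = 13.58°.

latitude -53.73°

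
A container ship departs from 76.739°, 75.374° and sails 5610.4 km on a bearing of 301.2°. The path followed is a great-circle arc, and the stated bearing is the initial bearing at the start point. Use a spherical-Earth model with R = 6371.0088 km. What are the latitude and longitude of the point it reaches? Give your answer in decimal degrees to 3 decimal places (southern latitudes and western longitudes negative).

latitude 45.344°, longitude -34.832°

Angular distance δ = d/R = 5610.4 / 6371.0088 = 0.880614 rad.
Start latitude φ₁ = 1.339348 rad; initial bearing θ = 5.256932 rad.
sin φ₂ = sin φ₁ cos δ + cos φ₁ sin δ cos θ = (0.973335)(0.636678) + (0.229387)(0.771130)(0.518027) = 0.711333
φ₂ = asin(0.711333) = 0.791393 rad = 45.344°.
Then Δλ = atan2(-0.151303, -0.055688) = -1.923465 rad, from sin θ sin δ cos φ₁ over cos δ − sin φ₁ sin φ₂.
λ₂ = λ₁ + Δλ = -34.832°.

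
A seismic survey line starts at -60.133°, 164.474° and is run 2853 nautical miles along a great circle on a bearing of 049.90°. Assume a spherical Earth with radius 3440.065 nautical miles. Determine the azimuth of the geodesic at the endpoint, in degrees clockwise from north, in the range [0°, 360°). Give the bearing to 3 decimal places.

final bearing 23.985°

Angular distance δ = d/R = 2853 / 3440.065 = 0.829345 rad.
With φ₁ = -60.133° = -1.049519 rad and θ = 49.9° = 0.870919 rad:
sin φ₂ = sin φ₁ cos δ + cos φ₁ sin δ cos θ = (-0.867184)(0.675359) + (0.497988)(0.737489)(0.644124) = -0.349099
φ₂ = asin(-0.349099) = -0.356609 rad = -20.432°.
For the longitude increment, Δλ = atan2( sin θ sin δ cos φ₁, cos δ − sin φ₁ sin φ₂ ) = atan2(0.280926, 0.372626) = 37.013°.
λ₂ = 164.474° + 37.013° = 201.487°, normalized to (−180°, 180°] → -158.513°.
The forward bearing on arrival equals the back-azimuth from the destination plus 180°.
Back-azimuth from P₂ (-20.432°, -158.513°) to P₁ (-60.133°, 164.474°), with Δλ' = λ₁ − λ₂ = 322.987°: atan2( sin Δλ' cos φ₁ , cos φ₂ sin φ₁ − sin φ₂ cos φ₁ cos Δλ' ) = 203.985°.
Final bearing = (203.985° + 180°) mod 360° = 23.985°.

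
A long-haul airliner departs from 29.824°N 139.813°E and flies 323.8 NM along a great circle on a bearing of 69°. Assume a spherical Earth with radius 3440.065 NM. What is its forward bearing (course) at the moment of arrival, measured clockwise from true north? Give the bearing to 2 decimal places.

δ = 323.8/3440.065 = 0.094126 rad (5.3930°).
With φ₁ = 29.824° = 0.520527 rad and θ = 69° = 1.204277 rad:
Destination latitude: φ₂ = arcsin( sin φ₁ cos δ + cos φ₁ sin δ cos θ ) = arcsin(0.524357) = 31.625°.
For the longitude increment, Δλ = atan2( sin θ sin δ cos φ₁, cos δ − sin φ₁ sin φ₂ ) = atan2(0.076123, 0.734791) = 5.915°.
λ₂ = 139.813° + 5.915° = 145.728°.
The forward bearing on arrival equals the back-azimuth from the destination plus 180°.
Back-azimuth from P₂ (31.62°, 145.73°) to P₁ (29.82°, 139.81°), with Δλ' = λ₁ − λ₂ = -5.91°: atan2( sin Δλ' cos φ₁ , cos φ₂ sin φ₁ − sin φ₂ cos φ₁ cos Δλ' ) = 252.02°.
Final bearing = (252.02° + 180°) mod 360° = 72.02°.

final bearing 72.02°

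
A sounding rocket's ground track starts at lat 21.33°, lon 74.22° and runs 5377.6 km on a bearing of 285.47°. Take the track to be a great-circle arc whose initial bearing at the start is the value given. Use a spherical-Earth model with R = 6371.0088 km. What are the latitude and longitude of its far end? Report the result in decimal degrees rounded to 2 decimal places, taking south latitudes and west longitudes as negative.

latitude 25.30°, longitude 21.40°

Angular distance δ = d/R = 5377.6 / 6371.0088 = 0.844074 rad.
With φ₁ = 21.33° = 0.372279 rad and θ = 285.47° = 4.982391 rad:
sin φ₂ = sin φ₁ cos δ + cos φ₁ sin δ cos θ = (0.363739)(0.664424) + (0.931501)(0.747356)(0.266734) = 0.427367
φ₂ = asin(0.427367) = 0.441578 rad = 25.30°.
Then Δλ = atan2(-0.670941, 0.508974) = -0.921816 rad, from sin θ sin δ cos φ₁ over cos δ − sin φ₁ sin φ₂.
λ₂ = 74.22° + -52.82° = 21.40°.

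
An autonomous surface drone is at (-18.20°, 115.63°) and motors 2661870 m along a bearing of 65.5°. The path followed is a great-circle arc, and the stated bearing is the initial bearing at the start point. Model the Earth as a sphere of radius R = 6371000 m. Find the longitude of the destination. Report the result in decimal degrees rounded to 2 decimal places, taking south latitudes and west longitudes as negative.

Central angle δ = d/R = 0.417810 rad.
Converting: φ₁ = -0.317650 rad, θ = 1.143191 rad.
Applying the spherical law of cosines for sides, sin φ₂ = sin φ₁ cos δ + cos φ₁ sin δ cos θ = -0.125620, so φ₂ = -7.22°.
Δλ = atan2( sin θ sin δ cos φ₁ , cos δ − sin φ₁ sin φ₂ ) = atan2(0.350754, 0.874744) = 0.381350 rad = 21.85°.
λ₂ = 115.63° + 21.85° = 137.48°.

longitude 137.48°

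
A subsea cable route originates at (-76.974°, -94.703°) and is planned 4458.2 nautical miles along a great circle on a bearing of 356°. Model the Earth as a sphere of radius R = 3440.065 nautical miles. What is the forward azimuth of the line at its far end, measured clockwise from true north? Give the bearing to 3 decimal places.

final bearing 359.098°

The arc subtends δ = 4458.2/3440.065 = 1.295964 rad at the centre.
Converting: φ₁ = -1.343450 rad, θ = 6.213372 rad.
Applying the spherical law of cosines for sides, sin φ₂ = sin φ₁ cos δ + cos φ₁ sin δ cos θ = -0.047996, so φ₂ = -2.751°.
Then Δλ = atan2(-0.015133, 0.224624) = -0.067267 rad, from sin θ sin δ cos φ₁ over cos δ − sin φ₁ sin φ₂.
λ₂ = -94.703° + -3.854° = -98.557°.
The forward bearing on arrival equals the back-azimuth from the destination plus 180°.
Back-azimuth from P₂ (-2.751°, -98.557°) to P₁ (-76.974°, -94.703°), with Δλ' = λ₁ − λ₂ = 3.854°: atan2( sin Δλ' cos φ₁ , cos φ₂ sin φ₁ − sin φ₂ cos φ₁ cos Δλ' ) = 179.098°.
Final bearing = (179.098° + 180°) mod 360° = 359.098°.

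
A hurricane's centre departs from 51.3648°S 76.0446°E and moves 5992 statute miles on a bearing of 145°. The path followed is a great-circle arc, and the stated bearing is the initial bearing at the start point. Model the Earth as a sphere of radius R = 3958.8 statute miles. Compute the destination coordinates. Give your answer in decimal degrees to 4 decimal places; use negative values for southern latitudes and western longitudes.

latitude -33.7293°, longitude -147.4701°

The arc subtends δ = 5992/3958.8 = 1.513590 rad at the centre.
Start latitude φ₁ = -0.896485 rad; initial bearing θ = 2.530727 rad.
Applying the spherical law of cosines for sides, sin φ₂ = sin φ₁ cos δ + cos φ₁ sin δ cos θ = -0.555270, so φ₂ = -33.7293°.
Then Δλ = atan2(0.357532, -0.376567) = 2.382118 rad, from sin θ sin δ cos φ₁ over cos δ − sin φ₁ sin φ₂.
λ₂ = 76.0446° + 136.4853° = 212.5299°, normalized to (−180°, 180°] → -147.4701°.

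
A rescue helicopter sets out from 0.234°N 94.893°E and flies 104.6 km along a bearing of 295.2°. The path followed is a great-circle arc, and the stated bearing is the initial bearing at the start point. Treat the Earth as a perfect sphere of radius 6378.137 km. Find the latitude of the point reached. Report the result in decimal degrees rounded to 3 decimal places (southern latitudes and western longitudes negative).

latitude 0.634°

Angular distance δ = d/R = 104.6 / 6378.137 = 0.016400 rad.
With φ₁ = 0.234° = 0.004084 rad and θ = 295.2° = 5.152212 rad:
sin φ₂ = sin φ₁ cos δ + cos φ₁ sin δ cos θ = (0.004084)(0.999866) + (0.999992)(0.016399)(0.425779) = 0.011066
φ₂ = asin(0.011066) = 0.011066 rad = 0.634°.
Δλ = atan2( sin θ sin δ cos φ₁ , cos δ − sin φ₁ sin φ₂ ) = atan2(-0.014838, 0.999820) = -0.014840 rad = -0.850°.
λ₂ = λ₁ + Δλ = 94.043°.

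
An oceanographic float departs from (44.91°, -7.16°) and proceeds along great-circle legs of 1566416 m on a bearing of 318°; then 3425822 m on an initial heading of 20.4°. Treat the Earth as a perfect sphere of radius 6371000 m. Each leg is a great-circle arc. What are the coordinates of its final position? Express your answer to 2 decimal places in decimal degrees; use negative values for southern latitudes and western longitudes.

Apply the spherical direct solution leg by leg, carrying full precision between legs.
Leg 1: from (44.91°, -7.16°), δ = 1566416/6371000 = 0.245867 rad, θ = 318° → φ = 54.38°, λ = -23.40°.
Leg 2: from (54.38°, -23.40°), δ = 3425822/6371000 = 0.537721 rad, θ = 20.4° → φ = 77.89°, λ = 34.96°.

latitude 77.89°, longitude 34.96°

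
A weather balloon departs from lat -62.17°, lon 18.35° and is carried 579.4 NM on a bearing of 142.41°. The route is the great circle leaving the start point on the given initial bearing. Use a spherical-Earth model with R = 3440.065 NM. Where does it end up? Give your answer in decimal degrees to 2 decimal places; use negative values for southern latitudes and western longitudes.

The arc subtends δ = 579.4/3440.065 = 0.168427 rad at the centre.
Converting: φ₁ = -1.085071 rad, θ = 2.485523 rad.
Destination latitude: φ₂ = arcsin( sin φ₁ cos δ + cos φ₁ sin δ cos θ ) = arcsin(-0.933835) = -69.04°.
Then Δλ = atan2(0.047738, 0.160025) = 0.289913 rad, from sin θ sin δ cos φ₁ over cos δ − sin φ₁ sin φ₂.
λ₂ = λ₁ + Δλ = 34.96°.

latitude -69.04°, longitude 34.96°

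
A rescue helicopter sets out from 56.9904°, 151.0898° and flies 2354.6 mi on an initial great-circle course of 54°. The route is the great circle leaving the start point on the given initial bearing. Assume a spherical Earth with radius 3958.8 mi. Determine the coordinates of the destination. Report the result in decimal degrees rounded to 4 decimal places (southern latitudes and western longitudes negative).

latitude 60.9264°, longitude -140.0237°

δ = 2354.6/3958.8 = 0.594776 rad (34.0782°).
With φ₁ = 56.9904° = 0.994670 rad and θ = 54° = 0.942478 rad:
Destination latitude: φ₂ = arcsin( sin φ₁ cos δ + cos φ₁ sin δ cos θ ) = arcsin(0.873996) = 60.9264°.
Then Δλ = atan2(0.246955, 0.095359) = 1.202297 rad, from sin θ sin δ cos φ₁ over cos δ − sin φ₁ sin φ₂.
λ₂ = 151.0898° + 68.8865° = 219.9763°, normalized to (−180°, 180°] → -140.0237°.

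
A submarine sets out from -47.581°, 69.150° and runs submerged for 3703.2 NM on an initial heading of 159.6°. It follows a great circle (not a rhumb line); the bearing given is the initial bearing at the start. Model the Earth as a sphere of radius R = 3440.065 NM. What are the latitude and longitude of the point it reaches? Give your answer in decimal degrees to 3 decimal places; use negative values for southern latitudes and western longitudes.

δ = 3703.2/3440.065 = 1.076491 rad (61.6784°).
Start latitude φ₁ = -0.830445 rad; initial bearing θ = 2.785545 rad.
Applying the spherical law of cosines for sides, sin φ₂ = sin φ₁ cos δ + cos φ₁ sin δ cos θ = -0.906793, so φ₂ = -65.066°.
Then Δλ = atan2(0.206983, -0.195003) = 2.326401 rad, from sin θ sin δ cos φ₁ over cos δ − sin φ₁ sin φ₂.
λ₂ = 69.150° + 133.293° = 202.443°, normalized to (−180°, 180°] → -157.557°.

latitude -65.066°, longitude -157.557°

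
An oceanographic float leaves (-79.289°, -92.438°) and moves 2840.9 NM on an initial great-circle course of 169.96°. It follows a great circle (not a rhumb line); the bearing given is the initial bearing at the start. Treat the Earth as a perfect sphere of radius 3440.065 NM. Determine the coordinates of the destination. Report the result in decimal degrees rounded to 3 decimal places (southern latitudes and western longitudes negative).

The arc subtends δ = 2840.9/3440.065 = 0.825827 rad at the centre.
With φ₁ = -79.289° = -1.383854 rad and θ = 169.96° = 2.966362 rad:
Destination latitude: φ₂ = arcsin( sin φ₁ cos δ + cos φ₁ sin δ cos θ ) = arcsin(-0.800669) = -53.194°.
For the longitude increment, Δλ = atan2( sin θ sin δ cos φ₁, cos δ − sin φ₁ sin φ₂ ) = atan2(0.023818, -0.108770) = 167.648°.
λ₂ = λ₁ + Δλ = 75.210°.

latitude -53.194°, longitude 75.210°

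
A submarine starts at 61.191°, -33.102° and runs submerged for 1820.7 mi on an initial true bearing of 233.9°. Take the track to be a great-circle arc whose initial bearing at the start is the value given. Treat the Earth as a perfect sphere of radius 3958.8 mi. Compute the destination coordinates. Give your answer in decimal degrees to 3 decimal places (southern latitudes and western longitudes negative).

latitude 41.236°, longitude -61.586°

Angular distance δ = d/R = 1820.7 / 3958.8 = 0.459912 rad.
Converting: φ₁ = 1.067984 rad, θ = 4.082325 rad.
sin φ₂ = sin φ₁ cos δ + cos φ₁ sin δ cos θ = (0.876231)(0.896092) + (0.481891)(0.443869)(-0.589196) = 0.659156
φ₂ = asin(0.659156) = 0.719696 rad = 41.236°.
For the longitude increment, Δλ = atan2( sin θ sin δ cos φ₁, cos δ − sin φ₁ sin φ₂ ) = atan2(-0.172826, 0.318519) = -28.484°.
Hence λ₂ = -33.102° + -28.484° = -61.586°.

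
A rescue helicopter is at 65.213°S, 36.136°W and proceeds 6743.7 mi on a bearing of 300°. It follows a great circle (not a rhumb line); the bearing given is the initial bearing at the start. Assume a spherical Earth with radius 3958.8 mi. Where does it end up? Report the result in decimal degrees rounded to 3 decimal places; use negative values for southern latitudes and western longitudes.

latitude 19.140°, longitude -101.455°

The arc subtends δ = 6743.7/3958.8 = 1.703471 rad at the centre.
Converting: φ₁ = -1.138182 rad, θ = 5.235988 rad.
Applying the spherical law of cosines for sides, sin φ₂ = sin φ₁ cos δ + cos φ₁ sin δ cos θ = 0.327879, so φ₂ = 19.140°.
Δλ = atan2( sin θ sin δ cos φ₁ , cos δ − sin φ₁ sin φ₂ ) = atan2(-0.359887, 0.165387) = -1.140027 rad = -65.319°.
λ₂ = λ₁ + Δλ = -101.455°.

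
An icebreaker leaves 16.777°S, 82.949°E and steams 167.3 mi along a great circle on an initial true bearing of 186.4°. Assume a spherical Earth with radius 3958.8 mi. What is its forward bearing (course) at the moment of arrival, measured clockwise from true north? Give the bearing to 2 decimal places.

Central angle δ = d/R = 0.042260 rad.
With φ₁ = -16.777° = -0.292814 rad and θ = 186.4° = 3.253294 rad:
sin φ₂ = sin φ₁ cos δ + cos φ₁ sin δ cos θ = (-0.288647)(0.999107) + (0.957435)(0.042248)(-0.993768) = -0.328587
φ₂ = asin(-0.328587) = -0.334807 rad = -19.183°.
Then Δλ = atan2(-0.004509, 0.904261) = -0.004986 rad, from sin θ sin δ cos φ₁ over cos δ − sin φ₁ sin φ₂.
λ₂ = 82.949° + -0.286° = 82.663°.
The forward bearing on arrival equals the back-azimuth from the destination plus 180°.
Back-azimuth from P₂ (-19.18°, 82.66°) to P₁ (-16.78°, 82.95°), with Δλ' = λ₁ − λ₂ = 0.29°: atan2( sin Δλ' cos φ₁ , cos φ₂ sin φ₁ − sin φ₂ cos φ₁ cos Δλ' ) = 6.49°.
Final bearing = (6.49° + 180°) mod 360° = 186.49°.

final bearing 186.49°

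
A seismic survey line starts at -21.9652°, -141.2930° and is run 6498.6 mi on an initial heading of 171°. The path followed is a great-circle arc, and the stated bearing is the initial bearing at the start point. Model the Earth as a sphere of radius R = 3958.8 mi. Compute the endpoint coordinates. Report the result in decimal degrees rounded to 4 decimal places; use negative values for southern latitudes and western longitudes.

The arc subtends δ = 6498.6/3958.8 = 1.641558 rad at the centre.
With φ₁ = -21.9652° = -0.383365 rad and θ = 171° = 2.984513 rad:
Destination latitude: φ₂ = arcsin( sin φ₁ cos δ + cos φ₁ sin δ cos θ ) = arcsin(-0.887255) = -62.5303°.
Then Δλ = atan2(0.144716, -0.402575) = 2.796501 rad, from sin θ sin δ cos φ₁ over cos δ − sin φ₁ sin φ₂.
Hence λ₂ = -141.2930° + 160.2277° = 18.9347°.

latitude -62.5303°, longitude 18.9347°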